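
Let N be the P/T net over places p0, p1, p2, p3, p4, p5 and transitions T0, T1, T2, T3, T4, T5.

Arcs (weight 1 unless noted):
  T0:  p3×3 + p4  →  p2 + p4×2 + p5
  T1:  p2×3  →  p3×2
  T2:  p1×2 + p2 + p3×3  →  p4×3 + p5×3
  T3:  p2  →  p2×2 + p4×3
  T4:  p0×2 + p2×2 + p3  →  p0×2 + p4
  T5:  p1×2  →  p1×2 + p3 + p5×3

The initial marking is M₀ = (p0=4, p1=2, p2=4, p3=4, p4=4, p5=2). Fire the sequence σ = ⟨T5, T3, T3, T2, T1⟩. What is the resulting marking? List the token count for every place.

(p0=4, p1=0, p2=2, p3=4, p4=13, p5=8)

step 1: fire T5:  (p0=4, p1=2, p2=4, p3=4, p4=4, p5=2) → (p0=4, p1=2, p2=4, p3=5, p4=4, p5=5)
step 2: fire T3:  (p0=4, p1=2, p2=4, p3=5, p4=4, p5=5) → (p0=4, p1=2, p2=5, p3=5, p4=7, p5=5)
step 3: fire T3:  (p0=4, p1=2, p2=5, p3=5, p4=7, p5=5) → (p0=4, p1=2, p2=6, p3=5, p4=10, p5=5)
step 4: fire T2:  (p0=4, p1=2, p2=6, p3=5, p4=10, p5=5) → (p0=4, p1=0, p2=5, p3=2, p4=13, p5=8)
step 5: fire T1:  (p0=4, p1=0, p2=5, p3=2, p4=13, p5=8) → (p0=4, p1=0, p2=2, p3=4, p4=13, p5=8)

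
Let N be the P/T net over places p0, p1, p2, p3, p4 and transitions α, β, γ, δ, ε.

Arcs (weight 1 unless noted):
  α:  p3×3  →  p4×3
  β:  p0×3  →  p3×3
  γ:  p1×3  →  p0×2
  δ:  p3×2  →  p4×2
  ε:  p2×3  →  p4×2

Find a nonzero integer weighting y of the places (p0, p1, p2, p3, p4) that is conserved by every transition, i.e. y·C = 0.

Incidence matrix C (rows=places, cols=transitions):
        α    β    γ    δ    ε
   p0   0   -3    2    0    0
   p1   0    0   -3    0    0
   p2   0    0    0    0   -3
   p3  -3    3    0   -2    0
   p4   3    0    0    2    2

Candidate y = [3, 2, 2, 3, 3]; check y·C column-wise:
  col α: 3·0 + 2·0 + 2·0 + 3·-3 + 3·3 = 0
  col β: 3·-3 + 2·0 + 2·0 + 3·3 + 3·0 = 0
  col γ: 3·2 + 2·-3 + 2·0 + 3·0 + 3·0 = 0
  col δ: 3·0 + 2·0 + 2·0 + 3·-2 + 3·2 = 0
  col ε: 3·0 + 2·0 + 2·-3 + 3·0 + 3·2 = 0

y = (p0:3, p1:2, p2:2, p3:3, p4:3)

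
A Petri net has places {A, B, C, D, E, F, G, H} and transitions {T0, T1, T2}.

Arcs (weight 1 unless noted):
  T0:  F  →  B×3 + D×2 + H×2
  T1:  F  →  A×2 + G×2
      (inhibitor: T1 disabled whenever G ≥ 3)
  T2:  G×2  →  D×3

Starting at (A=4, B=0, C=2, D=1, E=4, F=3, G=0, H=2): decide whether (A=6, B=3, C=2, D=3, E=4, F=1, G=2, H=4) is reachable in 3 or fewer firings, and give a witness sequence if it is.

step 1: fire T0:  (A=4, B=0, C=2, D=1, E=4, F=3, G=0, H=2) → (A=4, B=3, C=2, D=3, E=4, F=2, G=0, H=4)
step 2: fire T1:  (A=4, B=3, C=2, D=3, E=4, F=2, G=0, H=4) → (A=6, B=3, C=2, D=3, E=4, F=1, G=2, H=4)

YES — reachable via ⟨T0, T1⟩ (2 firings)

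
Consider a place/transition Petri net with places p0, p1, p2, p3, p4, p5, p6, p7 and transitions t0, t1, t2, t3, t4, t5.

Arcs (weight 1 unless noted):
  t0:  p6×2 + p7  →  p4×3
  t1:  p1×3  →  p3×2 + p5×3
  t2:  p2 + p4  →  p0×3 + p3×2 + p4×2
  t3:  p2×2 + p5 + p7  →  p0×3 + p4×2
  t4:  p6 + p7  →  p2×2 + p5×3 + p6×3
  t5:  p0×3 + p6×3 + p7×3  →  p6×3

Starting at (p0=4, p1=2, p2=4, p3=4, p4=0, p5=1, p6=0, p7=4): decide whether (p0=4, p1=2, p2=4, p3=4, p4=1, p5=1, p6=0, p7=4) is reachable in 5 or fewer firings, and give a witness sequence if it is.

NO — not reachable within 5 firings

depth 0: 1 marking
depth 1: 2 markings reached so far
depth 2: 3 markings reached so far
depth 3: 4 markings reached so far
depth 4: 4 markings reached so far
(frontier empty at depth 4; search complete)
target is not among the 4 markings reachable within 5 steps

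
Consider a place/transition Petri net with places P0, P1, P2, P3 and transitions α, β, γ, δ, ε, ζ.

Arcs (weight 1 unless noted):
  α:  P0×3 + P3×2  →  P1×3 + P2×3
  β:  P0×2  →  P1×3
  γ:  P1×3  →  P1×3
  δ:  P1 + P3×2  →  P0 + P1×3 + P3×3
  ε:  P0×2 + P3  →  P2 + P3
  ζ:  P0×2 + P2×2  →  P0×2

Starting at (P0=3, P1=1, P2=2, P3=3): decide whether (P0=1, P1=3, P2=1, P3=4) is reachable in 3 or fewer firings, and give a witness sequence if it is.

depth 0: 1 marking
depth 1: 6 markings reached so far
depth 2: 14 markings reached so far
depth 3: 25 markings reached so far
target is not among the 25 markings reachable within 3 steps

NO — not reachable within 3 firings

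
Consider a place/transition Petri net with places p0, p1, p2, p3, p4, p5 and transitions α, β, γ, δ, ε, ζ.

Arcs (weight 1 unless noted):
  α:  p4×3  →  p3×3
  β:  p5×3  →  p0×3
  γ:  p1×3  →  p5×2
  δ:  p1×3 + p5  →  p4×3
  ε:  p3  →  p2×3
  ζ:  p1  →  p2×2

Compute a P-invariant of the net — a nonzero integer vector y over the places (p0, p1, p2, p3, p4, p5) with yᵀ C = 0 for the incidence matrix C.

y = (p0:3, p1:2, p2:1, p3:3, p4:3, p5:3)

Incidence matrix C (rows=places, cols=transitions):
        α    β    γ    δ    ε    ζ
   p0   0    3    0    0    0    0
   p1   0    0   -3   -3    0   -1
   p2   0    0    0    0    3    2
   p3   3    0    0    0   -1    0
   p4  -3    0    0    3    0    0
   p5   0   -3    2   -1    0    0

Candidate y = [3, 2, 1, 3, 3, 3]; check y·C column-wise:
  col α: 3·0 + 2·0 + 1·0 + 3·3 + 3·-3 + 3·0 = 0
  col β: 3·3 + 2·0 + 1·0 + 3·0 + 3·0 + 3·-3 = 0
  col γ: 3·0 + 2·-3 + 1·0 + 3·0 + 3·0 + 3·2 = 0
  col δ: 3·0 + 2·-3 + 1·0 + 3·0 + 3·3 + 3·-1 = 0
  col ε: 3·0 + 2·0 + 1·3 + 3·-1 + 3·0 + 3·0 = 0
  col ζ: 3·0 + 2·-1 + 1·2 + 3·0 + 3·0 + 3·0 = 0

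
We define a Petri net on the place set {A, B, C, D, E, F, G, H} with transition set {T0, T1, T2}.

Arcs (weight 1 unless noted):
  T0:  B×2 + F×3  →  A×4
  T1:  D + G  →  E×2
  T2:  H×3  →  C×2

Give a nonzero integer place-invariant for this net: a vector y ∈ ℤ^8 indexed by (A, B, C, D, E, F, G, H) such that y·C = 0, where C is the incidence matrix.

y = (A:1, B:2, C:0, D:0, E:0, F:0, G:0, H:0)

Incidence matrix C (rows=places, cols=transitions):
       T0   T1   T2
    A   4    0    0
    B  -2    0    0
    C   0    0    2
    D   0   -1    0
    E   0    2    0
    F  -3    0    0
    G   0   -1    0
    H   0    0   -3

Candidate y = [1, 2, 0, 0, 0, 0, 0, 0]; check y·C column-wise:
  col T0: 1·4 + 2·-2 + 0·-3 = 0
  col T1: 1·0 + 2·0 + 0·-1 + 0·2 + 0·-1 = 0
  col T2: 1·0 + 2·0 + 0·2 + 0·-3 = 0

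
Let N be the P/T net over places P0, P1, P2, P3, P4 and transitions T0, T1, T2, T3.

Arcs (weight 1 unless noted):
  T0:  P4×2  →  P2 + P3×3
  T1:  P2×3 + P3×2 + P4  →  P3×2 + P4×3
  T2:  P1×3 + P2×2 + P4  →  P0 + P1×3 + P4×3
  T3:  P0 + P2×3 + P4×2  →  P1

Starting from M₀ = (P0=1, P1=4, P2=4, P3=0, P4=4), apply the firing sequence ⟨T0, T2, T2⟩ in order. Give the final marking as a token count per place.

step 1: fire T0:  (P0=1, P1=4, P2=4, P3=0, P4=4) → (P0=1, P1=4, P2=5, P3=3, P4=2)
step 2: fire T2:  (P0=1, P1=4, P2=5, P3=3, P4=2) → (P0=2, P1=4, P2=3, P3=3, P4=4)
step 3: fire T2:  (P0=2, P1=4, P2=3, P3=3, P4=4) → (P0=3, P1=4, P2=1, P3=3, P4=6)

(P0=3, P1=4, P2=1, P3=3, P4=6)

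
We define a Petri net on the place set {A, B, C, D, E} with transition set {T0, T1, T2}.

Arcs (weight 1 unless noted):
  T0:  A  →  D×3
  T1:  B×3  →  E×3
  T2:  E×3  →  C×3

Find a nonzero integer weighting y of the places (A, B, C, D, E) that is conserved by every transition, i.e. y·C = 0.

Incidence matrix C (rows=places, cols=transitions):
       T0   T1   T2
    A  -1    0    0
    B   0   -3    0
    C   0    0    3
    D   3    0    0
    E   0    3   -3

Candidate y = [3, 0, 0, 1, 0]; check y·C column-wise:
  col T0: 3·-1 + 1·3 = 0
  col T1: 3·0 + 0·-3 + 1·0 + 0·3 = 0
  col T2: 3·0 + 0·3 + 1·0 + 0·-3 = 0

y = (A:3, B:0, C:0, D:1, E:0)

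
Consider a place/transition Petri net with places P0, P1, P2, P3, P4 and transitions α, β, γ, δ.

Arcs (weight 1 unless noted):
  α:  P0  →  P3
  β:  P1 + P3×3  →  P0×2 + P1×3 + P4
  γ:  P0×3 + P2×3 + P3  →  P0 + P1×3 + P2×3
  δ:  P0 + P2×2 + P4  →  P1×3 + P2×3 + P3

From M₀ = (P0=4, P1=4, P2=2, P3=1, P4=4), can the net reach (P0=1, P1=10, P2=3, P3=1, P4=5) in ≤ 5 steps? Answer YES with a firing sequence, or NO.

depth 0: 1 marking
depth 1: 3 markings reached so far
depth 2: 7 markings reached so far
depth 3: 16 markings reached so far
depth 4: 25 markings reached so far
depth 5: 33 markings reached so far
target is not among the 33 markings reachable within 5 steps

NO — not reachable within 5 firings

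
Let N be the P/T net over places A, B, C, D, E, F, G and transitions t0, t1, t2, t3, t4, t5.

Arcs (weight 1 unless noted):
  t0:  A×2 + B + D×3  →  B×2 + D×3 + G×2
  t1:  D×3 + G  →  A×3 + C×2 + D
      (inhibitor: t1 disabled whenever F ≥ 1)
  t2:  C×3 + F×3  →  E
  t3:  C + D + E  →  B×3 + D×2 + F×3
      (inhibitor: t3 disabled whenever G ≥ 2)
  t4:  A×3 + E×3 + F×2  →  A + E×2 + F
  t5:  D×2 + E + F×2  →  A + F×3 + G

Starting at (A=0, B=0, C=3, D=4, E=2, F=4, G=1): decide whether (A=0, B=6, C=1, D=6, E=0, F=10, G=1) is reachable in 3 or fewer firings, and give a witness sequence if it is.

YES — reachable via ⟨t3, t3⟩ (2 firings)

step 1: fire t3:  (A=0, B=0, C=3, D=4, E=2, F=4, G=1) → (A=0, B=3, C=2, D=5, E=1, F=7, G=1)
step 2: fire t3:  (A=0, B=3, C=2, D=5, E=1, F=7, G=1) → (A=0, B=6, C=1, D=6, E=0, F=10, G=1)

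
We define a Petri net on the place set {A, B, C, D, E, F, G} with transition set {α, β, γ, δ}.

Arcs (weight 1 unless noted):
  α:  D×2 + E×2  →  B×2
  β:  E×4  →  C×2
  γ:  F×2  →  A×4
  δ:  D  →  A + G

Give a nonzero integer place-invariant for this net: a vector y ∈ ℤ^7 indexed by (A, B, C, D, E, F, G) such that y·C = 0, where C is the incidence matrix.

y = (A:0, B:1, C:2, D:0, E:1, F:0, G:0)

Incidence matrix C (rows=places, cols=transitions):
        α    β    γ    δ
    A   0    0    4    1
    B   2    0    0    0
    C   0    2    0    0
    D  -2    0    0   -1
    E  -2   -4    0    0
    F   0    0   -2    0
    G   0    0    0    1

Candidate y = [0, 1, 2, 0, 1, 0, 0]; check y·C column-wise:
  col α: 1·2 + 2·0 + 0·-2 + 1·-2 = 0
  col β: 1·0 + 2·2 + 1·-4 = 0
  col γ: 0·4 + 1·0 + 2·0 + 1·0 + 0·-2 = 0
  col δ: 0·1 + 1·0 + 2·0 + 0·-1 + 1·0 + 0·1 = 0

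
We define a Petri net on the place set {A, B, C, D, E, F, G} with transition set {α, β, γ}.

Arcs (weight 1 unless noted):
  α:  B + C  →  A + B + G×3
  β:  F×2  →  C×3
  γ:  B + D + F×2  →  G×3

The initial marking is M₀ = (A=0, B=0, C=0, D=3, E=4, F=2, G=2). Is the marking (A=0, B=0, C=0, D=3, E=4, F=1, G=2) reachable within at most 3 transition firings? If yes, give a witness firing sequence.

NO — not reachable within 3 firings

depth 0: 1 marking
depth 1: 2 markings reached so far
depth 2: 2 markings reached so far
(frontier empty at depth 2; search complete)
target is not among the 2 markings reachable within 3 steps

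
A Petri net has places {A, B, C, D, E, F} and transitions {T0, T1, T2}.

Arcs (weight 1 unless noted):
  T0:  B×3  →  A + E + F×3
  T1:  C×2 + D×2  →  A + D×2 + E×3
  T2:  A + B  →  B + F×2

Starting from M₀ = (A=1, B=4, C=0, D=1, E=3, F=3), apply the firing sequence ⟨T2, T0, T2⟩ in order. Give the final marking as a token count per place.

step 1: fire T2:  (A=1, B=4, C=0, D=1, E=3, F=3) → (A=0, B=4, C=0, D=1, E=3, F=5)
step 2: fire T0:  (A=0, B=4, C=0, D=1, E=3, F=5) → (A=1, B=1, C=0, D=1, E=4, F=8)
step 3: fire T2:  (A=1, B=1, C=0, D=1, E=4, F=8) → (A=0, B=1, C=0, D=1, E=4, F=10)

(A=0, B=1, C=0, D=1, E=4, F=10)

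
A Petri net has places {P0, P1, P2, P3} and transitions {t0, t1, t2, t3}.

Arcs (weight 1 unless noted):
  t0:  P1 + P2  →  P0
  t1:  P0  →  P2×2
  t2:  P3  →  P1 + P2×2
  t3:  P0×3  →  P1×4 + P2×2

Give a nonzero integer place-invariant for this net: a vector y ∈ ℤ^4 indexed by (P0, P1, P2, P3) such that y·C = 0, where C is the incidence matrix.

Incidence matrix C (rows=places, cols=transitions):
       t0   t1   t2   t3
   P0   1   -1    0   -3
   P1  -1    0    1    4
   P2  -1    2    2    2
   P3   0    0   -1    0

Candidate y = [2, 1, 1, 3]; check y·C column-wise:
  col t0: 2·1 + 1·-1 + 1·-1 + 3·0 = 0
  col t1: 2·-1 + 1·0 + 1·2 + 3·0 = 0
  col t2: 2·0 + 1·1 + 1·2 + 3·-1 = 0
  col t3: 2·-3 + 1·4 + 1·2 + 3·0 = 0

y = (P0:2, P1:1, P2:1, P3:3)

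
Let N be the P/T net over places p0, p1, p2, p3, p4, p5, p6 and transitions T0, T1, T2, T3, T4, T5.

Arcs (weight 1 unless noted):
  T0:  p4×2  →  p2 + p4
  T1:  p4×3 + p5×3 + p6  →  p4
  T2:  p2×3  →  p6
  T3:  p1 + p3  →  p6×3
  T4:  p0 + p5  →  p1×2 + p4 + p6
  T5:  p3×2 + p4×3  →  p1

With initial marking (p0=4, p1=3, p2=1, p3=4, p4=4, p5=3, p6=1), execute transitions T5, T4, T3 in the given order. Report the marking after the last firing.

step 1: fire T5:  (p0=4, p1=3, p2=1, p3=4, p4=4, p5=3, p6=1) → (p0=4, p1=4, p2=1, p3=2, p4=1, p5=3, p6=1)
step 2: fire T4:  (p0=4, p1=4, p2=1, p3=2, p4=1, p5=3, p6=1) → (p0=3, p1=6, p2=1, p3=2, p4=2, p5=2, p6=2)
step 3: fire T3:  (p0=3, p1=6, p2=1, p3=2, p4=2, p5=2, p6=2) → (p0=3, p1=5, p2=1, p3=1, p4=2, p5=2, p6=5)

(p0=3, p1=5, p2=1, p3=1, p4=2, p5=2, p6=5)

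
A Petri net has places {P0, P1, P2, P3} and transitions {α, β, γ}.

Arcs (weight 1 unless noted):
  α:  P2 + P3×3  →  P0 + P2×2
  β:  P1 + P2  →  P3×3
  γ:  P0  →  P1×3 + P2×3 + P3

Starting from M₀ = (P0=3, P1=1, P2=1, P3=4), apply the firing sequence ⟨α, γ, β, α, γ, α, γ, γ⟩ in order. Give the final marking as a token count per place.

(P0=2, P1=12, P2=15, P3=2)

step 1: fire α:  (P0=3, P1=1, P2=1, P3=4) → (P0=4, P1=1, P2=2, P3=1)
step 2: fire γ:  (P0=4, P1=1, P2=2, P3=1) → (P0=3, P1=4, P2=5, P3=2)
step 3: fire β:  (P0=3, P1=4, P2=5, P3=2) → (P0=3, P1=3, P2=4, P3=5)
step 4: fire α:  (P0=3, P1=3, P2=4, P3=5) → (P0=4, P1=3, P2=5, P3=2)
step 5: fire γ:  (P0=4, P1=3, P2=5, P3=2) → (P0=3, P1=6, P2=8, P3=3)
step 6: fire α:  (P0=3, P1=6, P2=8, P3=3) → (P0=4, P1=6, P2=9, P3=0)
step 7: fire γ:  (P0=4, P1=6, P2=9, P3=0) → (P0=3, P1=9, P2=12, P3=1)
step 8: fire γ:  (P0=3, P1=9, P2=12, P3=1) → (P0=2, P1=12, P2=15, P3=2)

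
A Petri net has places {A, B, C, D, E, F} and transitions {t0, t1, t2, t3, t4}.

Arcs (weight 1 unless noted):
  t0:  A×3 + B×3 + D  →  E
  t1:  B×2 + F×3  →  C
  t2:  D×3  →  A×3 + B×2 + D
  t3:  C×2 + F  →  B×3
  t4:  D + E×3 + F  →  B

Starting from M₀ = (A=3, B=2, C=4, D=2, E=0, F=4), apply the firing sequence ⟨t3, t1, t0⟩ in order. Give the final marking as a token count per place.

(A=0, B=0, C=3, D=1, E=1, F=0)

step 1: fire t3:  (A=3, B=2, C=4, D=2, E=0, F=4) → (A=3, B=5, C=2, D=2, E=0, F=3)
step 2: fire t1:  (A=3, B=5, C=2, D=2, E=0, F=3) → (A=3, B=3, C=3, D=2, E=0, F=0)
step 3: fire t0:  (A=3, B=3, C=3, D=2, E=0, F=0) → (A=0, B=0, C=3, D=1, E=1, F=0)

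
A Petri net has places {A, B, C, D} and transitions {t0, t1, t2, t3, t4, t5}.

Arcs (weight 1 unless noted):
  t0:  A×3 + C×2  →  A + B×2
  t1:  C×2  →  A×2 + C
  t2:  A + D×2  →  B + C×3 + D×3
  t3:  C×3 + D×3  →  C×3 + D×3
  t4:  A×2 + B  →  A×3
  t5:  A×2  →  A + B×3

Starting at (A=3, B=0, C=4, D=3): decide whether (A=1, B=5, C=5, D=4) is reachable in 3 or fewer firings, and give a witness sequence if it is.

depth 0: 1 marking
depth 1: 5 markings reached so far
depth 2: 15 markings reached so far
depth 3: 36 markings reached so far
target is not among the 36 markings reachable within 3 steps

NO — not reachable within 3 firings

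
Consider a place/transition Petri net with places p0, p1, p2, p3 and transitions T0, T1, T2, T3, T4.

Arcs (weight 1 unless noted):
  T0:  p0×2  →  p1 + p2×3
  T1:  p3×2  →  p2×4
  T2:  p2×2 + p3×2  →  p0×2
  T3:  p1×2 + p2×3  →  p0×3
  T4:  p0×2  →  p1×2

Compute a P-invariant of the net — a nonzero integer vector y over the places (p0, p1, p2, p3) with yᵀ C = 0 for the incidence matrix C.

y = (p0:3, p1:3, p2:1, p3:2)

Incidence matrix C (rows=places, cols=transitions):
       T0   T1   T2   T3   T4
   p0  -2    0    2    3   -2
   p1   1    0    0   -2    2
   p2   3    4   -2   -3    0
   p3   0   -2   -2    0    0

Candidate y = [3, 3, 1, 2]; check y·C column-wise:
  col T0: 3·-2 + 3·1 + 1·3 + 2·0 = 0
  col T1: 3·0 + 3·0 + 1·4 + 2·-2 = 0
  col T2: 3·2 + 3·0 + 1·-2 + 2·-2 = 0
  col T3: 3·3 + 3·-2 + 1·-3 + 2·0 = 0
  col T4: 3·-2 + 3·2 + 1·0 + 2·0 = 0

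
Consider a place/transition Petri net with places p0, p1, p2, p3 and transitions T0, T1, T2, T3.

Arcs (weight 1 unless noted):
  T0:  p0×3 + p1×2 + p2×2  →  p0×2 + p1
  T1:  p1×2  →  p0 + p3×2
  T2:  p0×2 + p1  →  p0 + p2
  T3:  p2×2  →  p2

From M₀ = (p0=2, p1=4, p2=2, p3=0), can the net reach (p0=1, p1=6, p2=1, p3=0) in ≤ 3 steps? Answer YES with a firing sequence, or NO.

NO — not reachable within 3 firings

depth 0: 1 marking
depth 1: 4 markings reached so far
depth 2: 9 markings reached so far
depth 3: 14 markings reached so far
target is not among the 14 markings reachable within 3 steps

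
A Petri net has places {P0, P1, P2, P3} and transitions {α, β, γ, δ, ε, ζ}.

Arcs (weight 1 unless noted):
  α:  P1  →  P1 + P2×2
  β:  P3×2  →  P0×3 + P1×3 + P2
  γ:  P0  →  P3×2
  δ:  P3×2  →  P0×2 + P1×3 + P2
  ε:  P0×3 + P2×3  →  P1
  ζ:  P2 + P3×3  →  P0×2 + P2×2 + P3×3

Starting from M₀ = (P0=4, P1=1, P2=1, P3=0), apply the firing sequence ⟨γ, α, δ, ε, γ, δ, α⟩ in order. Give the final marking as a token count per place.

step 1: fire γ:  (P0=4, P1=1, P2=1, P3=0) → (P0=3, P1=1, P2=1, P3=2)
step 2: fire α:  (P0=3, P1=1, P2=1, P3=2) → (P0=3, P1=1, P2=3, P3=2)
step 3: fire δ:  (P0=3, P1=1, P2=3, P3=2) → (P0=5, P1=4, P2=4, P3=0)
step 4: fire ε:  (P0=5, P1=4, P2=4, P3=0) → (P0=2, P1=5, P2=1, P3=0)
step 5: fire γ:  (P0=2, P1=5, P2=1, P3=0) → (P0=1, P1=5, P2=1, P3=2)
step 6: fire δ:  (P0=1, P1=5, P2=1, P3=2) → (P0=3, P1=8, P2=2, P3=0)
step 7: fire α:  (P0=3, P1=8, P2=2, P3=0) → (P0=3, P1=8, P2=4, P3=0)

(P0=3, P1=8, P2=4, P3=0)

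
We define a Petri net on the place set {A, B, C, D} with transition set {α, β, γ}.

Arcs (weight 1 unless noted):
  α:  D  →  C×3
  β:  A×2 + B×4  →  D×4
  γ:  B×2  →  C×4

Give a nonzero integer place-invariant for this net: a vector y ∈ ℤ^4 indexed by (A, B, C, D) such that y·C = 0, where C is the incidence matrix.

y = (A:2, B:2, C:1, D:3)

Incidence matrix C (rows=places, cols=transitions):
        α    β    γ
    A   0   -2    0
    B   0   -4   -2
    C   3    0    4
    D  -1    4    0

Candidate y = [2, 2, 1, 3]; check y·C column-wise:
  col α: 2·0 + 2·0 + 1·3 + 3·-1 = 0
  col β: 2·-2 + 2·-4 + 1·0 + 3·4 = 0
  col γ: 2·0 + 2·-2 + 1·4 + 3·0 = 0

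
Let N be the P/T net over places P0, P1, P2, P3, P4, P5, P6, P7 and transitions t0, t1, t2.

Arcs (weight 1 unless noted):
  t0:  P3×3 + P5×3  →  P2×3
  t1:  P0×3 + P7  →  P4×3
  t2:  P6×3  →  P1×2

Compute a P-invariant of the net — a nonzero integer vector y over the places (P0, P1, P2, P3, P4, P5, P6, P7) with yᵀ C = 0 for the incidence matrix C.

Incidence matrix C (rows=places, cols=transitions):
       t0   t1   t2
   P0   0   -3    0
   P1   0    0    2
   P2   3    0    0
   P3  -3    0    0
   P4   0    3    0
   P5  -3    0    0
   P6   0    0   -3
   P7   0   -1    0

Candidate y = [0, 0, 1, 1, 0, 0, 0, 0]; check y·C column-wise:
  col t0: 1·3 + 1·-3 + 0·-3 = 0
  col t1: 0·-3 + 1·0 + 1·0 + 0·3 + 0·-1 = 0
  col t2: 0·2 + 1·0 + 1·0 + 0·-3 = 0

y = (P0:0, P1:0, P2:1, P3:1, P4:0, P5:0, P6:0, P7:0)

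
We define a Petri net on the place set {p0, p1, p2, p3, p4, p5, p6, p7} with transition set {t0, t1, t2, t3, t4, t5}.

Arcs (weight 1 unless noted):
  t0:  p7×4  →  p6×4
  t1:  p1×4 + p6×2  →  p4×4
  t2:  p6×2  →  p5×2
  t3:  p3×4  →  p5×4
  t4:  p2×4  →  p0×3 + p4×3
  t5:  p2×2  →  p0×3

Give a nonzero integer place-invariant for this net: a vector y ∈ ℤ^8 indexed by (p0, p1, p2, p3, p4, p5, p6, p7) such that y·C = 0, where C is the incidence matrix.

Incidence matrix C (rows=places, cols=transitions):
       t0   t1   t2   t3   t4   t5
   p0   0    0    0    0    3    3
   p1   0   -4    0    0    0    0
   p2   0    0    0    0   -4   -2
   p3   0    0    0   -4    0    0
   p4   0    4    0    0    3    0
   p5   0    0    2    4    0    0
   p6   4   -2   -2    0    0    0
   p7  -4    0    0    0    0    0

Candidate y = [2, 2, 3, 0, 2, 0, 0, 0]; check y·C column-wise:
  col t0: 2·0 + 2·0 + 3·0 + 2·0 + 0·4 + 0·-4 = 0
  col t1: 2·0 + 2·-4 + 3·0 + 2·4 + 0·-2 = 0
  col t2: 2·0 + 2·0 + 3·0 + 2·0 + 0·2 + 0·-2 = 0
  col t3: 2·0 + 2·0 + 3·0 + 0·-4 + 2·0 + 0·4 = 0
  col t4: 2·3 + 2·0 + 3·-4 + 2·3 = 0
  col t5: 2·3 + 2·0 + 3·-2 + 2·0 = 0

y = (p0:2, p1:2, p2:3, p3:0, p4:2, p5:0, p6:0, p7:0)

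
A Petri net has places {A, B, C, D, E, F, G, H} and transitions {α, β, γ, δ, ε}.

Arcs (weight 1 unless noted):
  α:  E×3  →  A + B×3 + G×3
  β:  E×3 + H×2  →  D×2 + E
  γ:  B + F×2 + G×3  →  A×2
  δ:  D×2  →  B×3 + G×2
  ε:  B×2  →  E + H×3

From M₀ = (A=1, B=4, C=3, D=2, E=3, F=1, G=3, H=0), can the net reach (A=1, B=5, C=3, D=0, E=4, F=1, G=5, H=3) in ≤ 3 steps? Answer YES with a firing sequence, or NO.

YES — reachable via ⟨δ, ε⟩ (2 firings)

step 1: fire δ:  (A=1, B=4, C=3, D=2, E=3, F=1, G=3, H=0) → (A=1, B=7, C=3, D=0, E=3, F=1, G=5, H=0)
step 2: fire ε:  (A=1, B=7, C=3, D=0, E=3, F=1, G=5, H=0) → (A=1, B=5, C=3, D=0, E=4, F=1, G=5, H=3)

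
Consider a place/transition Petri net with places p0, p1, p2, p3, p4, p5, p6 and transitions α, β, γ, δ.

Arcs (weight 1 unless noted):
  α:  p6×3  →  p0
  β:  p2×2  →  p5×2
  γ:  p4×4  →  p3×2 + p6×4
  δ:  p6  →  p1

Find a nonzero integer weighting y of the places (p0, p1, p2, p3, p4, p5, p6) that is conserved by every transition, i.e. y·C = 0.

Incidence matrix C (rows=places, cols=transitions):
        α    β    γ    δ
   p0   1    0    0    0
   p1   0    0    0    1
   p2   0   -2    0    0
   p3   0    0    2    0
   p4   0    0   -4    0
   p5   0    2    0    0
   p6  -3    0    4   -1

Candidate y = [0, 0, 0, 2, 1, 0, 0]; check y·C column-wise:
  col α: 0·1 + 2·0 + 1·0 + 0·-3 = 0
  col β: 0·-2 + 2·0 + 1·0 + 0·2 = 0
  col γ: 2·2 + 1·-4 + 0·4 = 0
  col δ: 0·1 + 2·0 + 1·0 + 0·-1 = 0

y = (p0:0, p1:0, p2:0, p3:2, p4:1, p5:0, p6:0)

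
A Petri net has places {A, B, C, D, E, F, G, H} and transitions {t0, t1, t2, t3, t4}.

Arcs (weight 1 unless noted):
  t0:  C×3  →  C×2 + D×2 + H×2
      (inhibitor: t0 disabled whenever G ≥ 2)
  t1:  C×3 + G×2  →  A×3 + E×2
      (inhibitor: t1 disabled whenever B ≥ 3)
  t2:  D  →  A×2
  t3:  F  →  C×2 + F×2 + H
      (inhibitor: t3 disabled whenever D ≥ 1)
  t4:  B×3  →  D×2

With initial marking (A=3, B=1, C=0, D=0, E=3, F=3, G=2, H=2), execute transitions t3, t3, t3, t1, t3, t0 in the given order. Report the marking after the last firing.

(A=6, B=1, C=4, D=2, E=5, F=7, G=0, H=8)

step 1: fire t3:  (A=3, B=1, C=0, D=0, E=3, F=3, G=2, H=2) → (A=3, B=1, C=2, D=0, E=3, F=4, G=2, H=3)
step 2: fire t3:  (A=3, B=1, C=2, D=0, E=3, F=4, G=2, H=3) → (A=3, B=1, C=4, D=0, E=3, F=5, G=2, H=4)
step 3: fire t3:  (A=3, B=1, C=4, D=0, E=3, F=5, G=2, H=4) → (A=3, B=1, C=6, D=0, E=3, F=6, G=2, H=5)
step 4: fire t1:  (A=3, B=1, C=6, D=0, E=3, F=6, G=2, H=5) → (A=6, B=1, C=3, D=0, E=5, F=6, G=0, H=5)
step 5: fire t3:  (A=6, B=1, C=3, D=0, E=5, F=6, G=0, H=5) → (A=6, B=1, C=5, D=0, E=5, F=7, G=0, H=6)
step 6: fire t0:  (A=6, B=1, C=5, D=0, E=5, F=7, G=0, H=6) → (A=6, B=1, C=4, D=2, E=5, F=7, G=0, H=8)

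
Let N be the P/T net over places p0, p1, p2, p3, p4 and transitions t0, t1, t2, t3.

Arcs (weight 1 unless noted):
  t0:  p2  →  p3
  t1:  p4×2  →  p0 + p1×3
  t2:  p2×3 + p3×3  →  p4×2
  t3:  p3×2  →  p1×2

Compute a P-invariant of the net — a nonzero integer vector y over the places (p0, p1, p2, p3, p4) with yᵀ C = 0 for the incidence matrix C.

Incidence matrix C (rows=places, cols=transitions):
       t0   t1   t2   t3
   p0   0    1    0    0
   p1   0    3    0    2
   p2  -1    0   -3    0
   p3   1    0   -3   -2
   p4   0   -2    2    0

Candidate y = [3, 1, 1, 1, 3]; check y·C column-wise:
  col t0: 3·0 + 1·0 + 1·-1 + 1·1 + 3·0 = 0
  col t1: 3·1 + 1·3 + 1·0 + 1·0 + 3·-2 = 0
  col t2: 3·0 + 1·0 + 1·-3 + 1·-3 + 3·2 = 0
  col t3: 3·0 + 1·2 + 1·0 + 1·-2 + 3·0 = 0

y = (p0:3, p1:1, p2:1, p3:1, p4:3)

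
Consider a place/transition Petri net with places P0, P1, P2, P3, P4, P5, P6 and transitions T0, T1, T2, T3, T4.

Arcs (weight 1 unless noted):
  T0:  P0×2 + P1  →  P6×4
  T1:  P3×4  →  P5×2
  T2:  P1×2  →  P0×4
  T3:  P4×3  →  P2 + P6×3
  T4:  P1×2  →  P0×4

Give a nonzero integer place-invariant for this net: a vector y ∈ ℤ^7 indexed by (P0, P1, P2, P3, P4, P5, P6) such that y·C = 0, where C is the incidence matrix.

y = (P0:0, P1:0, P2:3, P3:0, P4:1, P5:0, P6:0)

Incidence matrix C (rows=places, cols=transitions):
       T0   T1   T2   T3   T4
   P0  -2    0    4    0    4
   P1  -1    0   -2    0   -2
   P2   0    0    0    1    0
   P3   0   -4    0    0    0
   P4   0    0    0   -3    0
   P5   0    2    0    0    0
   P6   4    0    0    3    0

Candidate y = [0, 0, 3, 0, 1, 0, 0]; check y·C column-wise:
  col T0: 0·-2 + 0·-1 + 3·0 + 1·0 + 0·4 = 0
  col T1: 3·0 + 0·-4 + 1·0 + 0·2 = 0
  col T2: 0·4 + 0·-2 + 3·0 + 1·0 = 0
  col T3: 3·1 + 1·-3 + 0·3 = 0
  col T4: 0·4 + 0·-2 + 3·0 + 1·0 = 0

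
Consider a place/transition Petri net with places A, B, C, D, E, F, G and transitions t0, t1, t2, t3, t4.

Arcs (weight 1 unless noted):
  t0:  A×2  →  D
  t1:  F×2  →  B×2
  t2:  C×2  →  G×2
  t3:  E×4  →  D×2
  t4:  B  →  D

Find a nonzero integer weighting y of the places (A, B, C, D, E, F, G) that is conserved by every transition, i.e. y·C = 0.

Incidence matrix C (rows=places, cols=transitions):
       t0   t1   t2   t3   t4
    A  -2    0    0    0    0
    B   0    2    0    0   -1
    C   0    0   -2    0    0
    D   1    0    0    2    1
    E   0    0    0   -4    0
    F   0   -2    0    0    0
    G   0    0    2    0    0

Candidate y = [1, 2, 0, 2, 1, 2, 0]; check y·C column-wise:
  col t0: 1·-2 + 2·0 + 2·1 + 1·0 + 2·0 = 0
  col t1: 1·0 + 2·2 + 2·0 + 1·0 + 2·-2 = 0
  col t2: 1·0 + 2·0 + 0·-2 + 2·0 + 1·0 + 2·0 + 0·2 = 0
  col t3: 1·0 + 2·0 + 2·2 + 1·-4 + 2·0 = 0
  col t4: 1·0 + 2·-1 + 2·1 + 1·0 + 2·0 = 0

y = (A:1, B:2, C:0, D:2, E:1, F:2, G:0)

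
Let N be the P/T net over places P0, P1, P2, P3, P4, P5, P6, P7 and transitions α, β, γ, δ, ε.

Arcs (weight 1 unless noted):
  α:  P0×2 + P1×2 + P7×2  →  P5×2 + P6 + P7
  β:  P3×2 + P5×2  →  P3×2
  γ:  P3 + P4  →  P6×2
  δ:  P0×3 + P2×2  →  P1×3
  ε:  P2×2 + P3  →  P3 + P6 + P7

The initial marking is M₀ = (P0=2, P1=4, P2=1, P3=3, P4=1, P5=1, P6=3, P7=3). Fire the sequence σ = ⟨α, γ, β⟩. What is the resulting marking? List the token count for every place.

(P0=0, P1=2, P2=1, P3=2, P4=0, P5=1, P6=6, P7=2)

step 1: fire α:  (P0=2, P1=4, P2=1, P3=3, P4=1, P5=1, P6=3, P7=3) → (P0=0, P1=2, P2=1, P3=3, P4=1, P5=3, P6=4, P7=2)
step 2: fire γ:  (P0=0, P1=2, P2=1, P3=3, P4=1, P5=3, P6=4, P7=2) → (P0=0, P1=2, P2=1, P3=2, P4=0, P5=3, P6=6, P7=2)
step 3: fire β:  (P0=0, P1=2, P2=1, P3=2, P4=0, P5=3, P6=6, P7=2) → (P0=0, P1=2, P2=1, P3=2, P4=0, P5=1, P6=6, P7=2)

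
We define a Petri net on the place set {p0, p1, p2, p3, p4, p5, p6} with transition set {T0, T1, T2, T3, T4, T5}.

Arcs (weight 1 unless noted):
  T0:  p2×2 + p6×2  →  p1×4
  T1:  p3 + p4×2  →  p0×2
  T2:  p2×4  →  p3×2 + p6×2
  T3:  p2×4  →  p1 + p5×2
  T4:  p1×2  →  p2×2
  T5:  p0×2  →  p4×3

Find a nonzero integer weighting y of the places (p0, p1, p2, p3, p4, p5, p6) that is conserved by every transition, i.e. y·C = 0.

y = (p0:3, p1:2, p2:2, p3:2, p4:2, p5:3, p6:2)

Incidence matrix C (rows=places, cols=transitions):
       T0   T1   T2   T3   T4   T5
   p0   0    2    0    0    0   -2
   p1   4    0    0    1   -2    0
   p2  -2    0   -4   -4    2    0
   p3   0   -1    2    0    0    0
   p4   0   -2    0    0    0    3
   p5   0    0    0    2    0    0
   p6  -2    0    2    0    0    0

Candidate y = [3, 2, 2, 2, 2, 3, 2]; check y·C column-wise:
  col T0: 3·0 + 2·4 + 2·-2 + 2·0 + 2·0 + 3·0 + 2·-2 = 0
  col T1: 3·2 + 2·0 + 2·0 + 2·-1 + 2·-2 + 3·0 + 2·0 = 0
  col T2: 3·0 + 2·0 + 2·-4 + 2·2 + 2·0 + 3·0 + 2·2 = 0
  col T3: 3·0 + 2·1 + 2·-4 + 2·0 + 2·0 + 3·2 + 2·0 = 0
  col T4: 3·0 + 2·-2 + 2·2 + 2·0 + 2·0 + 3·0 + 2·0 = 0
  col T5: 3·-2 + 2·0 + 2·0 + 2·0 + 2·3 + 3·0 + 2·0 = 0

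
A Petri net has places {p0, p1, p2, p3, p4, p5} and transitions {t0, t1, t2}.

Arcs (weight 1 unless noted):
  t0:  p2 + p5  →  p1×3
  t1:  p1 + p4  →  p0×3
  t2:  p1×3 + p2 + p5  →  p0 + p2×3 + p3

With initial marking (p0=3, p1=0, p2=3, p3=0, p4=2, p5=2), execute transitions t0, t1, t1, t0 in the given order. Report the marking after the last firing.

(p0=9, p1=4, p2=1, p3=0, p4=0, p5=0)

step 1: fire t0:  (p0=3, p1=0, p2=3, p3=0, p4=2, p5=2) → (p0=3, p1=3, p2=2, p3=0, p4=2, p5=1)
step 2: fire t1:  (p0=3, p1=3, p2=2, p3=0, p4=2, p5=1) → (p0=6, p1=2, p2=2, p3=0, p4=1, p5=1)
step 3: fire t1:  (p0=6, p1=2, p2=2, p3=0, p4=1, p5=1) → (p0=9, p1=1, p2=2, p3=0, p4=0, p5=1)
step 4: fire t0:  (p0=9, p1=1, p2=2, p3=0, p4=0, p5=1) → (p0=9, p1=4, p2=1, p3=0, p4=0, p5=0)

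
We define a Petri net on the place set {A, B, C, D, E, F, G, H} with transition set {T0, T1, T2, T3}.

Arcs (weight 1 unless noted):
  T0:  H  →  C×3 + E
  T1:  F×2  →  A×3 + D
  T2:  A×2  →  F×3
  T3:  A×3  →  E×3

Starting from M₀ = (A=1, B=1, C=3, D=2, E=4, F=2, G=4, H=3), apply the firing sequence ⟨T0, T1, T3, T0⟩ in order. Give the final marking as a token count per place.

(A=1, B=1, C=9, D=3, E=9, F=0, G=4, H=1)

step 1: fire T0:  (A=1, B=1, C=3, D=2, E=4, F=2, G=4, H=3) → (A=1, B=1, C=6, D=2, E=5, F=2, G=4, H=2)
step 2: fire T1:  (A=1, B=1, C=6, D=2, E=5, F=2, G=4, H=2) → (A=4, B=1, C=6, D=3, E=5, F=0, G=4, H=2)
step 3: fire T3:  (A=4, B=1, C=6, D=3, E=5, F=0, G=4, H=2) → (A=1, B=1, C=6, D=3, E=8, F=0, G=4, H=2)
step 4: fire T0:  (A=1, B=1, C=6, D=3, E=8, F=0, G=4, H=2) → (A=1, B=1, C=9, D=3, E=9, F=0, G=4, H=1)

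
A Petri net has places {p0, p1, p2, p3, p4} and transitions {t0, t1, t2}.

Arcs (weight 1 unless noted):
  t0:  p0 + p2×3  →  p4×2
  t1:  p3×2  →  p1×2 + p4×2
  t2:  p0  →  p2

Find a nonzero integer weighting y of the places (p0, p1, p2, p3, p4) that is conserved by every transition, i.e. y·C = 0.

Incidence matrix C (rows=places, cols=transitions):
       t0   t1   t2
   p0  -1    0   -1
   p1   0    2    0
   p2  -3    0    1
   p3   0   -2    0
   p4   2    2    0

Candidate y = [0, 1, 0, 1, 0]; check y·C column-wise:
  col t0: 0·-1 + 1·0 + 0·-3 + 1·0 + 0·2 = 0
  col t1: 1·2 + 1·-2 + 0·2 = 0
  col t2: 0·-1 + 1·0 + 0·1 + 1·0 = 0

y = (p0:0, p1:1, p2:0, p3:1, p4:0)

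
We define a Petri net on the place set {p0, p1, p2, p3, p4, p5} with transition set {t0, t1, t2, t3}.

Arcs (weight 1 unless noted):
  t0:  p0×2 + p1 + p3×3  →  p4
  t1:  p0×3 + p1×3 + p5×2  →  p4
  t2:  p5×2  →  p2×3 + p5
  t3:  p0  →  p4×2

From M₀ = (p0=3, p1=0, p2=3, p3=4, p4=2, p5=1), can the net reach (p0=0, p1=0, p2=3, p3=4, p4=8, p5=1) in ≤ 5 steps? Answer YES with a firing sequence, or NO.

step 1: fire t3:  (p0=3, p1=0, p2=3, p3=4, p4=2, p5=1) → (p0=2, p1=0, p2=3, p3=4, p4=4, p5=1)
step 2: fire t3:  (p0=2, p1=0, p2=3, p3=4, p4=4, p5=1) → (p0=1, p1=0, p2=3, p3=4, p4=6, p5=1)
step 3: fire t3:  (p0=1, p1=0, p2=3, p3=4, p4=6, p5=1) → (p0=0, p1=0, p2=3, p3=4, p4=8, p5=1)

YES — reachable via ⟨t3, t3, t3⟩ (3 firings)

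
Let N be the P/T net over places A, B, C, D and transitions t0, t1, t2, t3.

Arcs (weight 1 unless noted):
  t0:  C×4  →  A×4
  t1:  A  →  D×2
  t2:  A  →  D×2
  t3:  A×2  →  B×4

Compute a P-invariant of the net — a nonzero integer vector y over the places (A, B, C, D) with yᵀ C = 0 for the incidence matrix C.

y = (A:2, B:1, C:2, D:1)

Incidence matrix C (rows=places, cols=transitions):
       t0   t1   t2   t3
    A   4   -1   -1   -2
    B   0    0    0    4
    C  -4    0    0    0
    D   0    2    2    0

Candidate y = [2, 1, 2, 1]; check y·C column-wise:
  col t0: 2·4 + 1·0 + 2·-4 + 1·0 = 0
  col t1: 2·-1 + 1·0 + 2·0 + 1·2 = 0
  col t2: 2·-1 + 1·0 + 2·0 + 1·2 = 0
  col t3: 2·-2 + 1·4 + 2·0 + 1·0 = 0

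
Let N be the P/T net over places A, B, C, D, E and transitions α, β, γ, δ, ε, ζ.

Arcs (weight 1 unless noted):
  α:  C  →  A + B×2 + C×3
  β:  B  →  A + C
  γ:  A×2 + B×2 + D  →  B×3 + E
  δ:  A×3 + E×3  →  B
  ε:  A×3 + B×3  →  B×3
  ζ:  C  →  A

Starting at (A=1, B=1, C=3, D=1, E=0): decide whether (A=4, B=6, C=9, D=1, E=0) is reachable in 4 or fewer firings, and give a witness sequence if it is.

depth 0: 1 marking
depth 1: 4 markings reached so far
depth 2: 10 markings reached so far
depth 3: 23 markings reached so far
depth 4: 45 markings reached so far
target is not among the 45 markings reachable within 4 steps

NO — not reachable within 4 firings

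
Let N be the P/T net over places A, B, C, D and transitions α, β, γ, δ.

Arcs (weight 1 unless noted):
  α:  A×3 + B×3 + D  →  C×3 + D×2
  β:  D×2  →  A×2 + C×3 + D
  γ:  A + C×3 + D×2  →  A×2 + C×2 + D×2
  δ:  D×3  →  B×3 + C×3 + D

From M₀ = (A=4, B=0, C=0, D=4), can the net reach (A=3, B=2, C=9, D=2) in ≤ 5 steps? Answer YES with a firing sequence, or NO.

depth 0: 1 marking
depth 1: 3 markings reached so far
depth 2: 8 markings reached so far
depth 3: 14 markings reached so far
depth 4: 20 markings reached so far
depth 5: 26 markings reached so far
target is not among the 26 markings reachable within 5 steps

NO — not reachable within 5 firings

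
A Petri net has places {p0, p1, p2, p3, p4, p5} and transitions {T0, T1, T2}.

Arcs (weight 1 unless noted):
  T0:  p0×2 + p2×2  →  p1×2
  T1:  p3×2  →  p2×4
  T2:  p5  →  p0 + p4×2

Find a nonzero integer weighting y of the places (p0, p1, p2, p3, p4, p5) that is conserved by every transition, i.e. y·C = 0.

Incidence matrix C (rows=places, cols=transitions):
       T0   T1   T2
   p0  -2    0    1
   p1   2    0    0
   p2  -2    4    0
   p3   0   -2    0
   p4   0    0    2
   p5   0    0   -1

Candidate y = [0, 1, 1, 2, 0, 0]; check y·C column-wise:
  col T0: 0·-2 + 1·2 + 1·-2 + 2·0 = 0
  col T1: 1·0 + 1·4 + 2·-2 = 0
  col T2: 0·1 + 1·0 + 1·0 + 2·0 + 0·2 + 0·-1 = 0

y = (p0:0, p1:1, p2:1, p3:2, p4:0, p5:0)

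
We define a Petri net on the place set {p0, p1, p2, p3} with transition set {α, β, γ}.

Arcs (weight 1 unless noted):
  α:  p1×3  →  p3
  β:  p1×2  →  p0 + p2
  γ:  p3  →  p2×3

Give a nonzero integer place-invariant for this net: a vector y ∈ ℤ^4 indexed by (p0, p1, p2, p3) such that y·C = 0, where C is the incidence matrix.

y = (p0:1, p1:1, p2:1, p3:3)

Incidence matrix C (rows=places, cols=transitions):
        α    β    γ
   p0   0    1    0
   p1  -3   -2    0
   p2   0    1    3
   p3   1    0   -1

Candidate y = [1, 1, 1, 3]; check y·C column-wise:
  col α: 1·0 + 1·-3 + 1·0 + 3·1 = 0
  col β: 1·1 + 1·-2 + 1·1 + 3·0 = 0
  col γ: 1·0 + 1·0 + 1·3 + 3·-1 = 0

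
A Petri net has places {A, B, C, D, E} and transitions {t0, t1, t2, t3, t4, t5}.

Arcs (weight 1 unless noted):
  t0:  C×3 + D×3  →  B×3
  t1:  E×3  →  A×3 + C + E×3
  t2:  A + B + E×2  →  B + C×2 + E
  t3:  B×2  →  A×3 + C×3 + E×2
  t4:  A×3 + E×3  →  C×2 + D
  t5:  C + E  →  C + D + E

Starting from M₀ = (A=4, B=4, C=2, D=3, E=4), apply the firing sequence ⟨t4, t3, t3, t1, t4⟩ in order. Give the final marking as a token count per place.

(A=7, B=0, C=13, D=5, E=2)

step 1: fire t4:  (A=4, B=4, C=2, D=3, E=4) → (A=1, B=4, C=4, D=4, E=1)
step 2: fire t3:  (A=1, B=4, C=4, D=4, E=1) → (A=4, B=2, C=7, D=4, E=3)
step 3: fire t3:  (A=4, B=2, C=7, D=4, E=3) → (A=7, B=0, C=10, D=4, E=5)
step 4: fire t1:  (A=7, B=0, C=10, D=4, E=5) → (A=10, B=0, C=11, D=4, E=5)
step 5: fire t4:  (A=10, B=0, C=11, D=4, E=5) → (A=7, B=0, C=13, D=5, E=2)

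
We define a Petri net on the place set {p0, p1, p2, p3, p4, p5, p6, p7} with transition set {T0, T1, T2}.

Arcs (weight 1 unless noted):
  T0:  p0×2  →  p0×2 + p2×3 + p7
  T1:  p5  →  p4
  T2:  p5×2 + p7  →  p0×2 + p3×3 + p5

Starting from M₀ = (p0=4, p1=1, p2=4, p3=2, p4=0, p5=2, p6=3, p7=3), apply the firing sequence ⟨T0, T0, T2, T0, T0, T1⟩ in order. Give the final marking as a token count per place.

(p0=6, p1=1, p2=16, p3=5, p4=1, p5=0, p6=3, p7=6)

step 1: fire T0:  (p0=4, p1=1, p2=4, p3=2, p4=0, p5=2, p6=3, p7=3) → (p0=4, p1=1, p2=7, p3=2, p4=0, p5=2, p6=3, p7=4)
step 2: fire T0:  (p0=4, p1=1, p2=7, p3=2, p4=0, p5=2, p6=3, p7=4) → (p0=4, p1=1, p2=10, p3=2, p4=0, p5=2, p6=3, p7=5)
step 3: fire T2:  (p0=4, p1=1, p2=10, p3=2, p4=0, p5=2, p6=3, p7=5) → (p0=6, p1=1, p2=10, p3=5, p4=0, p5=1, p6=3, p7=4)
step 4: fire T0:  (p0=6, p1=1, p2=10, p3=5, p4=0, p5=1, p6=3, p7=4) → (p0=6, p1=1, p2=13, p3=5, p4=0, p5=1, p6=3, p7=5)
step 5: fire T0:  (p0=6, p1=1, p2=13, p3=5, p4=0, p5=1, p6=3, p7=5) → (p0=6, p1=1, p2=16, p3=5, p4=0, p5=1, p6=3, p7=6)
step 6: fire T1:  (p0=6, p1=1, p2=16, p3=5, p4=0, p5=1, p6=3, p7=6) → (p0=6, p1=1, p2=16, p3=5, p4=1, p5=0, p6=3, p7=6)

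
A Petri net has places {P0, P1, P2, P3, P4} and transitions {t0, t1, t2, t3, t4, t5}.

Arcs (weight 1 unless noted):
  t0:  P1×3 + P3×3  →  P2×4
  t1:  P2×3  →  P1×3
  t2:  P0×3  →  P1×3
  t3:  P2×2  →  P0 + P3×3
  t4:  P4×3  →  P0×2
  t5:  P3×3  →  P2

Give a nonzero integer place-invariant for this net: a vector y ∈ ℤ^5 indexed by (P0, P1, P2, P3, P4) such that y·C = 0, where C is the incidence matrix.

Incidence matrix C (rows=places, cols=transitions):
       t0   t1   t2   t3   t4   t5
   P0   0    0   -3    1    2    0
   P1  -3    3    3    0    0    0
   P2   4   -3    0   -2    0    1
   P3  -3    0    0    3    0   -3
   P4   0    0    0    0   -3    0

Candidate y = [3, 3, 3, 1, 2]; check y·C column-wise:
  col t0: 3·0 + 3·-3 + 3·4 + 1·-3 + 2·0 = 0
  col t1: 3·0 + 3·3 + 3·-3 + 1·0 + 2·0 = 0
  col t2: 3·-3 + 3·3 + 3·0 + 1·0 + 2·0 = 0
  col t3: 3·1 + 3·0 + 3·-2 + 1·3 + 2·0 = 0
  col t4: 3·2 + 3·0 + 3·0 + 1·0 + 2·-3 = 0
  col t5: 3·0 + 3·0 + 3·1 + 1·-3 + 2·0 = 0

y = (P0:3, P1:3, P2:3, P3:1, P4:2)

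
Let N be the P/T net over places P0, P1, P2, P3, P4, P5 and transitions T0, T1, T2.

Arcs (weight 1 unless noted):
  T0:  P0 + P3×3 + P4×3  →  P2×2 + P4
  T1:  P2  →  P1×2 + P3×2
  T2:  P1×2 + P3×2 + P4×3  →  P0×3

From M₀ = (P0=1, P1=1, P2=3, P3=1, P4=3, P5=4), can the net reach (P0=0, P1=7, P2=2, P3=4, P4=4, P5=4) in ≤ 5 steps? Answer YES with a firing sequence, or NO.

depth 0: 1 marking
depth 1: 2 markings reached so far
depth 2: 5 markings reached so far
depth 3: 8 markings reached so far
depth 4: 10 markings reached so far
depth 5: 11 markings reached so far
target is not among the 11 markings reachable within 5 steps

NO — not reachable within 5 firings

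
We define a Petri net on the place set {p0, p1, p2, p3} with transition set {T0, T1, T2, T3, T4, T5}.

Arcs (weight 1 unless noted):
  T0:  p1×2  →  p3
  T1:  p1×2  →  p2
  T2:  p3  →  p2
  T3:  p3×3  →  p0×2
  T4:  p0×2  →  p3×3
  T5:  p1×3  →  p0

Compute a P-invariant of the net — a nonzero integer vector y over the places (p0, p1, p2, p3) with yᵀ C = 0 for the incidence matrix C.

Incidence matrix C (rows=places, cols=transitions):
       T0   T1   T2   T3   T4   T5
   p0   0    0    0    2   -2    1
   p1  -2   -2    0    0    0   -3
   p2   0    1    1    0    0    0
   p3   1    0   -1   -3    3    0

Candidate y = [3, 1, 2, 2]; check y·C column-wise:
  col T0: 3·0 + 1·-2 + 2·0 + 2·1 = 0
  col T1: 3·0 + 1·-2 + 2·1 + 2·0 = 0
  col T2: 3·0 + 1·0 + 2·1 + 2·-1 = 0
  col T3: 3·2 + 1·0 + 2·0 + 2·-3 = 0
  col T4: 3·-2 + 1·0 + 2·0 + 2·3 = 0
  col T5: 3·1 + 1·-3 + 2·0 + 2·0 = 0

y = (p0:3, p1:1, p2:2, p3:2)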